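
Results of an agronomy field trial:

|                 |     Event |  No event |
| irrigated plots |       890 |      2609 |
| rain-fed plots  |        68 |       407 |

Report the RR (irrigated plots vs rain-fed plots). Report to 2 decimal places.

risk, irrigated plots = 890/3499 = 0.2544
risk, rain-fed plots = 68/475 = 0.1432
RR = 0.2544 / 0.1432 = 1.78

RR: 1.78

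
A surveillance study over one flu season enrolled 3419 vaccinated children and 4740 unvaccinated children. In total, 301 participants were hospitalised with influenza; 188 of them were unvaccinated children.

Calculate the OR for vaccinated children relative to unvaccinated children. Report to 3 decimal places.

OR ≈ 0.828

vaccinated children with the outcome: 301 − 188 = 113
vaccinated children without the outcome: 3419 − 113 = 3306
unvaccinated children without the outcome: 4740 − 188 = 4552
OR = (113 × 4552) / (3306 × 188) = 514376/621528 ≈ 0.828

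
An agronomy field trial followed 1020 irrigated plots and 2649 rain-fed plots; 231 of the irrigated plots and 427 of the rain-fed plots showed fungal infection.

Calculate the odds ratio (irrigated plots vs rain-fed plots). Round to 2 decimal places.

OR = 1.52

odds, irrigated plots = 231/789 = 0.2928
odds, rain-fed plots = 427/2222 = 0.1922
OR = 0.2928 / 0.1922 = 1.52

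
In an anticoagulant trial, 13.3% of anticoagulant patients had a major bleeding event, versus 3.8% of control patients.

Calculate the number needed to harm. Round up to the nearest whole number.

NNH = 11

absolute risk difference = 0.095000
1 / 0.095000 = 10.526 → round up → 11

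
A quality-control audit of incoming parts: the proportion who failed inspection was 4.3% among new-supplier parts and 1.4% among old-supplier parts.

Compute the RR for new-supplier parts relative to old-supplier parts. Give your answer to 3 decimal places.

RR = 0.04300 / 0.01400 = 3.071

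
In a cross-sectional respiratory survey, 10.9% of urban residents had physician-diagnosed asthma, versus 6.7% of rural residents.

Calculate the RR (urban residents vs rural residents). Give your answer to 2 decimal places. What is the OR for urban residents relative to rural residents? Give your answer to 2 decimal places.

RR = 0.1090 / 0.0670 = 1.63
odds, urban residents = 0.1090/0.8910 = 0.1223
odds, rural residents = 0.0670/0.9330 = 0.0718
OR = 0.1223 / 0.0718 = 1.70

RR = 1.63; OR = 1.70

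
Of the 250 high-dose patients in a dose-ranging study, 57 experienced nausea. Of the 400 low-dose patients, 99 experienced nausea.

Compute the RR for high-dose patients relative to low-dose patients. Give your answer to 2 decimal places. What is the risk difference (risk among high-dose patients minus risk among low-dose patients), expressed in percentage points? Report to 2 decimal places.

RR = 0.92; RD = -1.95

risk, high-dose patients = 57/250 = 0.2280
risk, low-dose patients = 99/400 = 0.2475
RR = 0.2280 / 0.2475 = 0.92
risk difference = 0.2280 − 0.2475 = -0.0195 → -1.95 percentage points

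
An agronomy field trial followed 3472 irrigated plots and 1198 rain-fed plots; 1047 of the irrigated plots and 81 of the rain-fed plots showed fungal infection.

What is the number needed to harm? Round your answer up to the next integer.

risk, irrigated plots = 1047/3472 = 0.301555
risk, rain-fed plots = 81/1198 = 0.067613
absolute risk difference = 0.233943
1 / 0.233943 = 4.275 → round up → 5

5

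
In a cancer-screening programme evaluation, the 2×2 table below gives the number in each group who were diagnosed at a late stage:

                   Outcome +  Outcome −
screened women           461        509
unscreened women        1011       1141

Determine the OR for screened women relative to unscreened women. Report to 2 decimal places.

odds, screened women = 461/509 = 0.9057
odds, unscreened women = 1011/1141 = 0.8861
OR = 0.9057 / 0.8861 = 1.02

1.02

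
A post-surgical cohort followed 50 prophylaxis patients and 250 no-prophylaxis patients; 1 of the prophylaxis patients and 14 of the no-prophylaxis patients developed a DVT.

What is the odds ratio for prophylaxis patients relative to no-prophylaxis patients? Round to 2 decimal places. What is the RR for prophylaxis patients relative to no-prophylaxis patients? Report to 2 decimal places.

OR = 0.34; RR = 0.36

odds, prophylaxis patients = 1/49 = 0.02041
odds, no-prophylaxis patients = 14/236 = 0.05932
OR = 0.02041 / 0.05932 = 0.34
risk, prophylaxis patients = 1/50 = 0.02000
risk, no-prophylaxis patients = 14/250 = 0.05600
RR = 0.02000 / 0.05600 = 0.36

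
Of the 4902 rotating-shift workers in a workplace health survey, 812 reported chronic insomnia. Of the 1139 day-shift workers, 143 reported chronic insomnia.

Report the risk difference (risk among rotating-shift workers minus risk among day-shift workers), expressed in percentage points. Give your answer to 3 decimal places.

RD = 4.010

risk, rotating-shift workers = 812/4902 = 0.1656
risk, day-shift workers = 143/1139 = 0.1255
risk difference = 0.1656 − 0.1255 = 0.0401 → 4.010 percentage points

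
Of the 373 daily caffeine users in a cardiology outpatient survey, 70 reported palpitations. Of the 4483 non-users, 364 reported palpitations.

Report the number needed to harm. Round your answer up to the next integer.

NNH = 10

risk, daily caffeine users = 70/373 = 0.187668
risk, non-users = 364/4483 = 0.081196
absolute risk difference = 0.106472
1 / 0.106472 = 9.392 → round up → 10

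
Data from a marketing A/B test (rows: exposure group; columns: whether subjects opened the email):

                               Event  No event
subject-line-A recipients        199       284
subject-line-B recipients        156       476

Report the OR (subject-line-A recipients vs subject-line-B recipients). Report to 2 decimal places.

OR = (199 × 476) / (284 × 156) = 94724/44304 ≈ 2.14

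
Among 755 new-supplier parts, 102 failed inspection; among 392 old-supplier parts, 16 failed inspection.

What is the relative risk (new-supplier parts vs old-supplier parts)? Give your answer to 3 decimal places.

3.310

risk, new-supplier parts = 102/755 = 0.13510
risk, old-supplier parts = 16/392 = 0.04082
RR = 0.13510 / 0.04082 = 3.310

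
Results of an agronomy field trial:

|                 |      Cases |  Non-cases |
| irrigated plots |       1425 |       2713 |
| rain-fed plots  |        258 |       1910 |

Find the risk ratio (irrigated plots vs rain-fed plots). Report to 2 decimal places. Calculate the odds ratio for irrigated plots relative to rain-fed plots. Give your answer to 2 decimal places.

RR = 2.89; OR = 3.89

risk, irrigated plots = 1425/4138 = 0.3444
risk, rain-fed plots = 258/2168 = 0.1190
RR = 0.3444 / 0.1190 = 2.89
odds, irrigated plots = 1425/2713 = 0.5252
odds, rain-fed plots = 258/1910 = 0.1351
OR = 0.5252 / 0.1351 = 3.89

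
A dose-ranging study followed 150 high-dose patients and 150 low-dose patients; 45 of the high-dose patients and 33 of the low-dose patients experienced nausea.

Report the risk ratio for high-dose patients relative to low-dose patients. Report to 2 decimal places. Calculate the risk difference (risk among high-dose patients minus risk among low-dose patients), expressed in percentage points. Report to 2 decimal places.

risk, high-dose patients = 45/150 = 0.3000
risk, low-dose patients = 33/150 = 0.2200
RR = 0.3000 / 0.2200 = 1.36
risk difference = 0.3000 − 0.2200 = 0.0800 → 8.00 percentage points

RR = 1.36; RD = 8.00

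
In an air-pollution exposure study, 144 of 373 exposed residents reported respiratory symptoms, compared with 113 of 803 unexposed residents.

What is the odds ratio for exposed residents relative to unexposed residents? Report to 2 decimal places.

odds, exposed residents = 144/229 = 0.6288
odds, unexposed residents = 113/690 = 0.1638
OR = 0.6288 / 0.1638 = 3.84

OR: 3.84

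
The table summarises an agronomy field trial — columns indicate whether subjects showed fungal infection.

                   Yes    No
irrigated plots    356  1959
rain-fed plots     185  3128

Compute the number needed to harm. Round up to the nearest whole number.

risk, irrigated plots = 356/2315 = 0.153780
risk, rain-fed plots = 185/3313 = 0.055841
absolute risk difference = 0.097939
1 / 0.097939 = 10.210 → round up → 11

NNH: 11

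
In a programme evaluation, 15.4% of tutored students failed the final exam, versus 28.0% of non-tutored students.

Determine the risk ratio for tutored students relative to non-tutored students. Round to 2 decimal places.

RR = 0.1540 / 0.2800 = 0.55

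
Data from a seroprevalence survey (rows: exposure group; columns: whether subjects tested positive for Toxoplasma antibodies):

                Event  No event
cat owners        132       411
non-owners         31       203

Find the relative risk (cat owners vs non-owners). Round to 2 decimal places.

risk, cat owners = 132/543 = 0.2431
risk, non-owners = 31/234 = 0.1325
RR = 0.2431 / 0.1325 = 1.83

1.83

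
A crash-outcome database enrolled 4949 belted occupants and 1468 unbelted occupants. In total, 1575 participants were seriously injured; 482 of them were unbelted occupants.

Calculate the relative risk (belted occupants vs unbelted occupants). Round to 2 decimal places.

RR: 0.67

belted occupants with the outcome: 1575 − 482 = 1093
belted occupants without the outcome: 4949 − 1093 = 3856
unbelted occupants without the outcome: 1468 − 482 = 986
risk, belted occupants = 1093/4949 = 0.2209
risk, unbelted occupants = 482/1468 = 0.3283
RR = 0.2209 / 0.3283 = 0.67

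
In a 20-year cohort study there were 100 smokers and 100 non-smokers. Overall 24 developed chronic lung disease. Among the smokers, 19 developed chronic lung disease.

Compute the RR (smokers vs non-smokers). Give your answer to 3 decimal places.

smokers without the outcome: 100 − 19 = 81
non-smokers with the outcome: 24 − 19 = 5
non-smokers without the outcome: 100 − 5 = 95
risk, smokers = 19/100 = 0.1900
risk, non-smokers = 5/100 = 0.0500
RR = 0.1900 / 0.0500 = 3.800

RR = 3.800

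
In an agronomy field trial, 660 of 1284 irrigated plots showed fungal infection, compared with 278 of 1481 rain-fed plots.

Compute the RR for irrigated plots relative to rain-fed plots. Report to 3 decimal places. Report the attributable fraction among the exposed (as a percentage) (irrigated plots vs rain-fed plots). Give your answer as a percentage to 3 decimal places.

risk, irrigated plots = 660/1284 = 0.5140
risk, rain-fed plots = 278/1481 = 0.1877
RR = 0.5140 / 0.1877 = 2.738
AR% = (0.5140 − 0.1877) / 0.5140 = 0.6348 → 63.482%

RR = 2.738; AR% = 63.482%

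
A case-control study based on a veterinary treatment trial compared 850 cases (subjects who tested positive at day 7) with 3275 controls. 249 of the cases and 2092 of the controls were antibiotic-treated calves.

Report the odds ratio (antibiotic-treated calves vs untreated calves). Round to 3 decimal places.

OR = (249 × 1183) / (2092 × 601) = 294567/1257292 ≈ 0.234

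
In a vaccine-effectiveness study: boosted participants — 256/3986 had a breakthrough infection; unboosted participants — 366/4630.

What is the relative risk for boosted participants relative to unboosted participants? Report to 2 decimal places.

risk, boosted participants = 256/3986 = 0.0642
risk, unboosted participants = 366/4630 = 0.0790
RR = 0.0642 / 0.0790 = 0.81

RR = 0.81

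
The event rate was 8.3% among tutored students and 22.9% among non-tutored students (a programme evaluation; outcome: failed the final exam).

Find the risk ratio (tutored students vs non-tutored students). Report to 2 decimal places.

RR = 0.0830 / 0.2290 = 0.36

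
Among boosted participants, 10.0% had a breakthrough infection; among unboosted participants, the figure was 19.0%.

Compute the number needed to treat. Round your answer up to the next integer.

absolute risk difference = 0.090000
1 / 0.090000 = 11.111 → round up → 12

12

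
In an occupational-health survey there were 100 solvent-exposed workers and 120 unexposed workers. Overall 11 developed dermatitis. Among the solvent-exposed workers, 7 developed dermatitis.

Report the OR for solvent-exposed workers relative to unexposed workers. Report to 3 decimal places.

solvent-exposed workers without the outcome: 100 − 7 = 93
unexposed workers with the outcome: 11 − 7 = 4
unexposed workers without the outcome: 120 − 4 = 116
odds, solvent-exposed workers = 7/93 = 0.07527
odds, unexposed workers = 4/116 = 0.03448
OR = 0.07527 / 0.03448 = 2.183

2.183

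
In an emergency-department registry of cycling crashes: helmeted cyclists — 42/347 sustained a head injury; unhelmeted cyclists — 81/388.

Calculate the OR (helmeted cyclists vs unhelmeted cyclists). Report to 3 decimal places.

0.522

odds, helmeted cyclists = 42/305 = 0.1377
odds, unhelmeted cyclists = 81/307 = 0.2638
OR = 0.1377 / 0.2638 = 0.522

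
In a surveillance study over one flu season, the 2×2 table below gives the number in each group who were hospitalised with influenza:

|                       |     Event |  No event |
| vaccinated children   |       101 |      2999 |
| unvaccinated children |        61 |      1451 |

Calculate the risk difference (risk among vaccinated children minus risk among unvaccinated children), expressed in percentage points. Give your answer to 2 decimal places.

risk, vaccinated children = 101/3100 = 0.03258
risk, unvaccinated children = 61/1512 = 0.04034
risk difference = 0.03258 − 0.04034 = -0.00776 → -0.78 percentage points

-0.78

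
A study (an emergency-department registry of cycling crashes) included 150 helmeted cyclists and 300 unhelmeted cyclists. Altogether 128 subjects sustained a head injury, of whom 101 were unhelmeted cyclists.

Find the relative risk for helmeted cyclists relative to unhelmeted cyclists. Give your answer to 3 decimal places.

helmeted cyclists with the outcome: 128 − 101 = 27
helmeted cyclists without the outcome: 150 − 27 = 123
unhelmeted cyclists without the outcome: 300 − 101 = 199
risk, helmeted cyclists = 27/150 = 0.1800
risk, unhelmeted cyclists = 101/300 = 0.3367
RR = 0.1800 / 0.3367 = 0.535

RR = 0.535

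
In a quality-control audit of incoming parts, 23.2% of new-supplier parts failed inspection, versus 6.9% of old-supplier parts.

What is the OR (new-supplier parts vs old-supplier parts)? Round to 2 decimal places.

4.08

odds, new-supplier parts = 0.2320/0.7680 = 0.3021
odds, old-supplier parts = 0.0690/0.9310 = 0.0741
OR = 0.3021 / 0.0741 = 4.08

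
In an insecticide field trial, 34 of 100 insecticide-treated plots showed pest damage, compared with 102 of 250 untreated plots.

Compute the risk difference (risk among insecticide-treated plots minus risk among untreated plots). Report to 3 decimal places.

RD: -0.068

risk, insecticide-treated plots = 34/100 = 0.3400
risk, untreated plots = 102/250 = 0.4080
risk difference = 0.3400 − 0.4080 = -0.068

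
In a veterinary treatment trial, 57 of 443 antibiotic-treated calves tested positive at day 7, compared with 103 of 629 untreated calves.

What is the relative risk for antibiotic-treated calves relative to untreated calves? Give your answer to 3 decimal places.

RR: 0.786

risk, antibiotic-treated calves = 57/443 = 0.1287
risk, untreated calves = 103/629 = 0.1638
RR = 0.1287 / 0.1638 = 0.786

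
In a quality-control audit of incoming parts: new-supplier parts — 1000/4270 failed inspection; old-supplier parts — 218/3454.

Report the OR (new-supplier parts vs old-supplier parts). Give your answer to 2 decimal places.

OR = (1000 × 3236) / (3270 × 218) = 3236000/712860 ≈ 4.54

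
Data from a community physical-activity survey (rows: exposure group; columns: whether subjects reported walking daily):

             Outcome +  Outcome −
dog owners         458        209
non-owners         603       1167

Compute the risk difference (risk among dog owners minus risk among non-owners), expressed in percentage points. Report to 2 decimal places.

RD: 34.60

risk, dog owners = 458/667 = 0.6867
risk, non-owners = 603/1770 = 0.3407
risk difference = 0.6867 − 0.3407 = 0.3460 → 34.60 percentage points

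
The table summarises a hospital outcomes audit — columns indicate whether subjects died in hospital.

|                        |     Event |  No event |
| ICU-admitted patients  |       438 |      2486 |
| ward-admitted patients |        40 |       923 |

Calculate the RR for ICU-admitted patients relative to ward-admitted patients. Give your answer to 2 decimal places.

risk, ICU-admitted patients = 438/2924 = 0.14979
risk, ward-admitted patients = 40/963 = 0.04154
RR = 0.14979 / 0.04154 = 3.61

RR: 3.61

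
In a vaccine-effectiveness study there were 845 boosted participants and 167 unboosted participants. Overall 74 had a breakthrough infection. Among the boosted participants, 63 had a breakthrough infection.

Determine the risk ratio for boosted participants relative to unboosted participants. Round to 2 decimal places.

RR ≈ 1.13

boosted participants without the outcome: 845 − 63 = 782
unboosted participants with the outcome: 74 − 63 = 11
unboosted participants without the outcome: 167 − 11 = 156
risk, boosted participants = 63/845 = 0.0746
risk, unboosted participants = 11/167 = 0.0659
RR = 0.0746 / 0.0659 = 1.13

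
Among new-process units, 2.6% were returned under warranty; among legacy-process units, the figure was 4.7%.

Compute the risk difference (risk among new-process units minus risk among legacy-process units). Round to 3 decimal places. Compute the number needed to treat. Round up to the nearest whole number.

risk difference = 0.02600 − 0.04700 = -0.021
absolute risk difference = 0.021000
1 / 0.021000 = 47.619 → round up → 48

RD = -0.021; NNT = 48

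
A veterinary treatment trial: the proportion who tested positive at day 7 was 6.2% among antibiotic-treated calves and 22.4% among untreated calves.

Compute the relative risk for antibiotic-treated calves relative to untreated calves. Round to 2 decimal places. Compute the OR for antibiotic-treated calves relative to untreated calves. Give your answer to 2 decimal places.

RR = 0.28; OR = 0.23

RR = 0.0620 / 0.2240 = 0.28
odds, antibiotic-treated calves = 0.0620/0.9380 = 0.0661
odds, untreated calves = 0.2240/0.7760 = 0.2887
OR = 0.0661 / 0.2887 = 0.23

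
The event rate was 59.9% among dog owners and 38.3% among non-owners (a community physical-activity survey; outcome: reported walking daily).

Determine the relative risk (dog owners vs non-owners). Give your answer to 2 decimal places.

RR = 0.5990 / 0.3830 = 1.56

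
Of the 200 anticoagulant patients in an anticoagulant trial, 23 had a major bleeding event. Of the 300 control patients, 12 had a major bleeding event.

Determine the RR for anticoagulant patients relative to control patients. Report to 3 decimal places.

2.875

risk, anticoagulant patients = 23/200 = 0.11500
risk, control patients = 12/300 = 0.04000
RR = 0.11500 / 0.04000 = 2.875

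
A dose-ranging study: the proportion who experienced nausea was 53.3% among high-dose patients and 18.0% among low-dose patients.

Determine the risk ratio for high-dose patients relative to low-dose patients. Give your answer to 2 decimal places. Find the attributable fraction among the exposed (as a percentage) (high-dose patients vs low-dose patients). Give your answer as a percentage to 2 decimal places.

RR = 0.5330 / 0.1800 = 2.96
AR% = (0.5330 − 0.1800) / 0.5330 = 0.6623 → 66.23%

RR = 2.96; AR% = 66.23%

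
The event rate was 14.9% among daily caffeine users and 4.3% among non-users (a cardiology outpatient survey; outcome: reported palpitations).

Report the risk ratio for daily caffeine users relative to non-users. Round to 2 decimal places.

RR = 0.14900 / 0.04300 = 3.47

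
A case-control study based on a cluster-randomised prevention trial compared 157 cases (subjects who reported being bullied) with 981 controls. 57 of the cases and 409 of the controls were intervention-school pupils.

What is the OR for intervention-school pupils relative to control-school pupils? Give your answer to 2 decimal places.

OR = 0.80

odds, intervention-school pupils = 57/409 = 0.1394
odds, control-school pupils = 100/572 = 0.1748
OR = 0.1394 / 0.1748 = 0.80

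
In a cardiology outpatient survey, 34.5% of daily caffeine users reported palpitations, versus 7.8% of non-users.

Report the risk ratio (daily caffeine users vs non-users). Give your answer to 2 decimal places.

RR = 0.3450 / 0.0780 = 4.42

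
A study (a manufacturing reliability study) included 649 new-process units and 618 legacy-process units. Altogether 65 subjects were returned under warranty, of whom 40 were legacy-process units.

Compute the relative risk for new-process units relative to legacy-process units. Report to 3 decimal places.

new-process units with the outcome: 65 − 40 = 25
new-process units without the outcome: 649 − 25 = 624
legacy-process units without the outcome: 618 − 40 = 578
risk, new-process units = 25/649 = 0.03852
risk, legacy-process units = 40/618 = 0.06472
RR = 0.03852 / 0.06472 = 0.595

0.595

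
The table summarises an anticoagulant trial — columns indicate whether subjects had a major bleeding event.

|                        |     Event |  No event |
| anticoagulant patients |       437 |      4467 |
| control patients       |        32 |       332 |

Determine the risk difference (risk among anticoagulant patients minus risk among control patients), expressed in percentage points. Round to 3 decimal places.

0.120

risk, anticoagulant patients = 437/4904 = 0.0891
risk, control patients = 32/364 = 0.0879
risk difference = 0.0891 − 0.0879 = 0.0012 → 0.120 percentage points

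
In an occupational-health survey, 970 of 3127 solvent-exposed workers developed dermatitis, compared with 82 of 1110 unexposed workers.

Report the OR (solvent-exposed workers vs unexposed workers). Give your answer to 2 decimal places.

odds, solvent-exposed workers = 970/2157 = 0.4497
odds, unexposed workers = 82/1028 = 0.0798
OR = 0.4497 / 0.0798 = 5.64

OR ≈ 5.64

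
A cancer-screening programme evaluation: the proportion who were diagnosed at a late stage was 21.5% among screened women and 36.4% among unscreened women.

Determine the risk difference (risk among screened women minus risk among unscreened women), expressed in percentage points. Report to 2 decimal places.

risk difference = 0.2150 − 0.3640 = -0.1490 → -14.90 percentage points

-14.90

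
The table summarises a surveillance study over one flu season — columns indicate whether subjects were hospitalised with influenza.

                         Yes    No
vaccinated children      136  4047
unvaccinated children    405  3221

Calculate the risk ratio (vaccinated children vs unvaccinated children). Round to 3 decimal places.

risk, vaccinated children = 136/4183 = 0.03251
risk, unvaccinated children = 405/3626 = 0.11169
RR = 0.03251 / 0.11169 = 0.291

RR: 0.291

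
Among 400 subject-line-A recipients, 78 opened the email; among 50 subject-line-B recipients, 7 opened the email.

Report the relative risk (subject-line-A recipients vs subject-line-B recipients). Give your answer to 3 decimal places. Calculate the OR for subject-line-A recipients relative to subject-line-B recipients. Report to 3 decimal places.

RR = 1.393; OR = 1.488

risk, subject-line-A recipients = 78/400 = 0.1950
risk, subject-line-B recipients = 7/50 = 0.1400
RR = 0.1950 / 0.1400 = 1.393
OR = (78 × 43) / (322 × 7) = 3354/2254 ≈ 1.488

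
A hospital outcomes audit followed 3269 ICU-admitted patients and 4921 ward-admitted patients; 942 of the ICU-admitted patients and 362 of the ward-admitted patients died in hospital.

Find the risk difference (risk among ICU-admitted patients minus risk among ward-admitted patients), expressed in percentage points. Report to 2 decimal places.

risk, ICU-admitted patients = 942/3269 = 0.2882
risk, ward-admitted patients = 362/4921 = 0.0736
risk difference = 0.2882 − 0.0736 = 0.2146 → 21.46 percentage points

RD ≈ 21.46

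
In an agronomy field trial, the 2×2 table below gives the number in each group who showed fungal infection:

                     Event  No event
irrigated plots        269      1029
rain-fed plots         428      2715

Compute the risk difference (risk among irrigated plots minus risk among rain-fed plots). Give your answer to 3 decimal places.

0.071

risk, irrigated plots = 269/1298 = 0.2072
risk, rain-fed plots = 428/3143 = 0.1362
risk difference = 0.2072 − 0.1362 = 0.071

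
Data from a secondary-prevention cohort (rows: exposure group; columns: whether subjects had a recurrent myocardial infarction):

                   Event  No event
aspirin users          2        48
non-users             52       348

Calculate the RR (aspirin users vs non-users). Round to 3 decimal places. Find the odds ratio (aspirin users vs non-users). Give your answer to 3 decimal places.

RR = 0.308; OR = 0.279

risk, aspirin users = 2/50 = 0.04000
risk, non-users = 52/400 = 0.13000
RR = 0.04000 / 0.13000 = 0.308
odds, aspirin users = 2/48 = 0.04167
odds, non-users = 52/348 = 0.14943
OR = 0.04167 / 0.14943 = 0.279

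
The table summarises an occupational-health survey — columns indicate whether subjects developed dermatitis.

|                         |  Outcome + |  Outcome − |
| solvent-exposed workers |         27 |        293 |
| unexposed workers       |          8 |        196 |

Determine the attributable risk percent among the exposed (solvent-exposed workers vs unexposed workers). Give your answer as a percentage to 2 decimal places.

risk, solvent-exposed workers = 27/320 = 0.08438
risk, unexposed workers = 8/204 = 0.03922
AR% = (0.08438 − 0.03922) / 0.08438 = 0.5352 → 53.52%

53.52%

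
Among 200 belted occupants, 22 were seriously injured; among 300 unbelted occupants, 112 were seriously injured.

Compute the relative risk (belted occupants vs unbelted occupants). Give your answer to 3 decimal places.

risk, belted occupants = 22/200 = 0.1100
risk, unbelted occupants = 112/300 = 0.3733
RR = 0.1100 / 0.3733 = 0.295

0.295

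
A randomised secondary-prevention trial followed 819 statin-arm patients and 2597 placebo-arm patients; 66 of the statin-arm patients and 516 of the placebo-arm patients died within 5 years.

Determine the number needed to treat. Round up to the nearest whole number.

risk, statin-arm patients = 66/819 = 0.080586
risk, placebo-arm patients = 516/2597 = 0.198691
absolute risk difference = 0.118105
1 / 0.118105 = 8.467 → round up → 9

NNT = 9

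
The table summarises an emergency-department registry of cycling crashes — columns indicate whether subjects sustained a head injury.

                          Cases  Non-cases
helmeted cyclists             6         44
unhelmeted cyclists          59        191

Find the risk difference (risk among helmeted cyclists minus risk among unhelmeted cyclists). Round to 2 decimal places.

RD: -0.12

risk, helmeted cyclists = 6/50 = 0.1200
risk, unhelmeted cyclists = 59/250 = 0.2360
risk difference = 0.1200 − 0.2360 = -0.12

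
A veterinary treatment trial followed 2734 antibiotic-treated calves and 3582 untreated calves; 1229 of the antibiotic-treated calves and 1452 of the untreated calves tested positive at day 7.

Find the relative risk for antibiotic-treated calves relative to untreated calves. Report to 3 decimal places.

RR ≈ 1.109

risk, antibiotic-treated calves = 1229/2734 = 0.4495
risk, untreated calves = 1452/3582 = 0.4054
RR = 0.4495 / 0.4054 = 1.109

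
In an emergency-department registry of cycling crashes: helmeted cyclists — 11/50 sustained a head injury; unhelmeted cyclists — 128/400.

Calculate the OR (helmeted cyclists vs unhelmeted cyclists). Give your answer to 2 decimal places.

OR = (11 × 272) / (39 × 128) = 2992/4992 ≈ 0.60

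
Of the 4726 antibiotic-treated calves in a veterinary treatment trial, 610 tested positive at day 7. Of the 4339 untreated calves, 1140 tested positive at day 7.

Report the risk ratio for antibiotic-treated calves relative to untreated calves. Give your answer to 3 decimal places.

0.491

risk, antibiotic-treated calves = 610/4726 = 0.1291
risk, untreated calves = 1140/4339 = 0.2627
RR = 0.1291 / 0.2627 = 0.491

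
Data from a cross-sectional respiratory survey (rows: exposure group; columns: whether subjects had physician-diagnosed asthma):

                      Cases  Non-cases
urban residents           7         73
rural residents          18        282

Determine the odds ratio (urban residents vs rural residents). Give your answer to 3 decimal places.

OR = (7 × 282) / (73 × 18) = 1974/1314 ≈ 1.502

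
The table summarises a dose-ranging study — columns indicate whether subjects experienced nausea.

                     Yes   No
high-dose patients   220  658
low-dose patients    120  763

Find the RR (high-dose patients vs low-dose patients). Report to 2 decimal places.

RR ≈ 1.84

risk, high-dose patients = 220/878 = 0.2506
risk, low-dose patients = 120/883 = 0.1359
RR = 0.2506 / 0.1359 = 1.84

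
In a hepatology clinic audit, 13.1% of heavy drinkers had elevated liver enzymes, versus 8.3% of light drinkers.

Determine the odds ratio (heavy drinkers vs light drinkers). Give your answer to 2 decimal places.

OR ≈ 1.67

odds, heavy drinkers = 0.1310/0.8690 = 0.1507
odds, light drinkers = 0.0830/0.9170 = 0.0905
OR = 0.1507 / 0.0905 = 1.67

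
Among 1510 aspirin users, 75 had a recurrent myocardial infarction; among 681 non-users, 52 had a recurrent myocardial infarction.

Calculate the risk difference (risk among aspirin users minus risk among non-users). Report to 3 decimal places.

risk, aspirin users = 75/1510 = 0.04967
risk, non-users = 52/681 = 0.07636
risk difference = 0.04967 − 0.07636 = -0.027

RD ≈ -0.027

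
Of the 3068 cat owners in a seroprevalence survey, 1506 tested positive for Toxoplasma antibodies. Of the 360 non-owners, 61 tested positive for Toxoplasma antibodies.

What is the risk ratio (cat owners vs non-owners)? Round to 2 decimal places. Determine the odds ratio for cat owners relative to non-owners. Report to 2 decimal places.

risk, cat owners = 1506/3068 = 0.4909
risk, non-owners = 61/360 = 0.1694
RR = 0.4909 / 0.1694 = 2.90
odds, cat owners = 1506/1562 = 0.9641
odds, non-owners = 61/299 = 0.2040
OR = 0.9641 / 0.2040 = 4.73

RR = 2.90; OR = 4.73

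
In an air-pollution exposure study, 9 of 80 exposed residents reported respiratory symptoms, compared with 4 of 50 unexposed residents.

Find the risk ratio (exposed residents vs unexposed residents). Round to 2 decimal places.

risk, exposed residents = 9/80 = 0.1125
risk, unexposed residents = 4/50 = 0.0800
RR = 0.1125 / 0.0800 = 1.41

1.41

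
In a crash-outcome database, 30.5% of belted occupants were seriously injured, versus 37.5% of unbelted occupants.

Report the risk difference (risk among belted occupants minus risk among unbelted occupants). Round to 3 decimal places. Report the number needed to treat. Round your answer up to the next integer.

risk difference = 0.3050 − 0.3750 = -0.070
absolute risk difference = 0.070000
1 / 0.070000 = 14.286 → round up → 15

RD = -0.070; NNT = 15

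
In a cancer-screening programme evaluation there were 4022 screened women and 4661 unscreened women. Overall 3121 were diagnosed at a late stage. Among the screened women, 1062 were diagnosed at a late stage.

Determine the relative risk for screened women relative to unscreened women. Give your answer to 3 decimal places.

screened women without the outcome: 4022 − 1062 = 2960
unscreened women with the outcome: 3121 − 1062 = 2059
unscreened women without the outcome: 4661 − 2059 = 2602
risk, screened women = 1062/4022 = 0.2640
risk, unscreened women = 2059/4661 = 0.4418
RR = 0.2640 / 0.4418 = 0.598

RR: 0.598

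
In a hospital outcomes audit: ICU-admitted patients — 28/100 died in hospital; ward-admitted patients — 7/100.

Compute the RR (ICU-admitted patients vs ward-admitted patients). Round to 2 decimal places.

RR = 4.00

risk, ICU-admitted patients = 28/100 = 0.2800
risk, ward-admitted patients = 7/100 = 0.0700
RR = 0.2800 / 0.0700 = 4.00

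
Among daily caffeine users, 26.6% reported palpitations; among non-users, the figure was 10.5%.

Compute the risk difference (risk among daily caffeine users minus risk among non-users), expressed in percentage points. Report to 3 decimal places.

16.100

risk difference = 0.2660 − 0.1050 = 0.1610 → 16.100 percentage points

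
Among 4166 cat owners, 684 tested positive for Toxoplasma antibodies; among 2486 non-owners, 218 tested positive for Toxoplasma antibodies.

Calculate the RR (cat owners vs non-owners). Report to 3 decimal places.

RR ≈ 1.872

risk, cat owners = 684/4166 = 0.1642
risk, non-owners = 218/2486 = 0.0877
RR = 0.1642 / 0.0877 = 1.872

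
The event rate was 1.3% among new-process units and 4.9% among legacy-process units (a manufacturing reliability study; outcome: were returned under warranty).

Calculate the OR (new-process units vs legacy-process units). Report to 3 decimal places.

OR: 0.256

odds, new-process units = 0.01300/0.98700 = 0.01317
odds, legacy-process units = 0.04900/0.95100 = 0.05152
OR = 0.01317 / 0.05152 = 0.256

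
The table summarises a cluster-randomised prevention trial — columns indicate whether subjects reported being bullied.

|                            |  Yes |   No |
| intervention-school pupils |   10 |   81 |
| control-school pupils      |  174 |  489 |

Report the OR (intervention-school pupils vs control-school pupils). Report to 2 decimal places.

OR = (10 × 489) / (81 × 174) = 4890/14094 ≈ 0.35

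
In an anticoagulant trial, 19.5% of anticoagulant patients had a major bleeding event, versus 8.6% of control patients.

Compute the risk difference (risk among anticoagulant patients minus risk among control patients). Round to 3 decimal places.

risk difference = 0.1950 − 0.0860 = 0.109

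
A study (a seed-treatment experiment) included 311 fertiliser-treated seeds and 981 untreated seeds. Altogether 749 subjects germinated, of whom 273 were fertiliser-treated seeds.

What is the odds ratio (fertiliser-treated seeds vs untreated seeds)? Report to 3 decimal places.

7.622

fertiliser-treated seeds without the outcome: 311 − 273 = 38
untreated seeds with the outcome: 749 − 273 = 476
untreated seeds without the outcome: 981 − 476 = 505
OR = (273 × 505) / (38 × 476) = 137865/18088 ≈ 7.622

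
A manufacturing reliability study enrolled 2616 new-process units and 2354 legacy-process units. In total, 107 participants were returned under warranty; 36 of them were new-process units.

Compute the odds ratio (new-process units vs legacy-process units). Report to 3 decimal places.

new-process units without the outcome: 2616 − 36 = 2580
legacy-process units with the outcome: 107 − 36 = 71
legacy-process units without the outcome: 2354 − 71 = 2283
OR = (36 × 2283) / (2580 × 71) = 82188/183180 ≈ 0.449

0.449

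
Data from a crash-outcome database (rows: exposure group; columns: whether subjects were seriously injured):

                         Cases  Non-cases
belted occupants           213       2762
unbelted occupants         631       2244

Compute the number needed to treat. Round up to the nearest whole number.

NNT = 7

risk, belted occupants = 213/2975 = 0.071597
risk, unbelted occupants = 631/2875 = 0.219478
absolute risk difference = 0.147882
1 / 0.147882 = 6.762 → round up → 7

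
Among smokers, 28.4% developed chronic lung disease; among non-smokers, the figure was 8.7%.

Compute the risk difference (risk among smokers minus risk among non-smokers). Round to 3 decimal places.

risk difference = 0.2840 − 0.0870 = 0.197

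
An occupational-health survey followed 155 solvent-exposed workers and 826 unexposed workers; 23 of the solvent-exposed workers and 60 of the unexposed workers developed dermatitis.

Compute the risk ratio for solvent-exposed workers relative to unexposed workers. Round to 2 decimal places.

risk, solvent-exposed workers = 23/155 = 0.1484
risk, unexposed workers = 60/826 = 0.0726
RR = 0.1484 / 0.0726 = 2.04

RR ≈ 2.04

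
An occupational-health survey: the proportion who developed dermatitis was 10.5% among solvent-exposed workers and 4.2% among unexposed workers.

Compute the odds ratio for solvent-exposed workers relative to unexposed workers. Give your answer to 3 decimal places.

odds, solvent-exposed workers = 0.10500/0.89500 = 0.11732
odds, unexposed workers = 0.04200/0.95800 = 0.04384
OR = 0.11732 / 0.04384 = 2.676

OR ≈ 2.676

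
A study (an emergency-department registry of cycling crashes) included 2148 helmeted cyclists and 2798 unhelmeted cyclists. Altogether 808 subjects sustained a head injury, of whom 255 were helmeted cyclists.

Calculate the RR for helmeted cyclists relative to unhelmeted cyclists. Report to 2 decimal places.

helmeted cyclists without the outcome: 2148 − 255 = 1893
unhelmeted cyclists with the outcome: 808 − 255 = 553
unhelmeted cyclists without the outcome: 2798 − 553 = 2245
risk, helmeted cyclists = 255/2148 = 0.1187
risk, unhelmeted cyclists = 553/2798 = 0.1976
RR = 0.1187 / 0.1976 = 0.60

RR: 0.60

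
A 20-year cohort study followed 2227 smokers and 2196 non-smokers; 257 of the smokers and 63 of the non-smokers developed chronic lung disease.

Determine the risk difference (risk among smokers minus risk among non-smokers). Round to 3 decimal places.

RD = 0.087

risk, smokers = 257/2227 = 0.11540
risk, non-smokers = 63/2196 = 0.02869
risk difference = 0.11540 − 0.02869 = 0.087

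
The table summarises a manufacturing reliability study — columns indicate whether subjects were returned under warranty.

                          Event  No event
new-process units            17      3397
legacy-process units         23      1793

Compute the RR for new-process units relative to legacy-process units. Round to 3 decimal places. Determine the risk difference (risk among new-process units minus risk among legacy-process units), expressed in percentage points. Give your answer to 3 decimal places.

risk, new-process units = 17/3414 = 0.00498
risk, legacy-process units = 23/1816 = 0.01267
RR = 0.00498 / 0.01267 = 0.393
risk difference = 0.00498 − 0.01267 = -0.00769 → -0.769 percentage points

RR = 0.393; RD = -0.769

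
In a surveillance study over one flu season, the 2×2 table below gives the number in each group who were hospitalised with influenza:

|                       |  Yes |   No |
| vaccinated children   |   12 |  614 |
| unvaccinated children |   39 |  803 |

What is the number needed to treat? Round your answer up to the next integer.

NNT: 37

risk, vaccinated children = 12/626 = 0.019169
risk, unvaccinated children = 39/842 = 0.046318
absolute risk difference = 0.027149
1 / 0.027149 = 36.834 → round up → 37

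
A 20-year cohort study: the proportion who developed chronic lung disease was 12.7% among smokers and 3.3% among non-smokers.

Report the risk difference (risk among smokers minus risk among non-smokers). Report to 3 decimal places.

risk difference = 0.12700 − 0.03300 = 0.094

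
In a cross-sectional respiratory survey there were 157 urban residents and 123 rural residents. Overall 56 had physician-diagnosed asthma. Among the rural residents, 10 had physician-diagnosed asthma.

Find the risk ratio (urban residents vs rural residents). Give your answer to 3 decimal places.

urban residents with the outcome: 56 − 10 = 46
urban residents without the outcome: 157 − 46 = 111
rural residents without the outcome: 123 − 10 = 113
risk, urban residents = 46/157 = 0.2930
risk, rural residents = 10/123 = 0.0813
RR = 0.2930 / 0.0813 = 3.604

3.604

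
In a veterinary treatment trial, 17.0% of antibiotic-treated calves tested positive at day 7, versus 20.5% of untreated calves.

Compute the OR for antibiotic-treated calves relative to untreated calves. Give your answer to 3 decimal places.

0.794

odds, antibiotic-treated calves = 0.1700/0.8300 = 0.2048
odds, untreated calves = 0.2050/0.7950 = 0.2579
OR = 0.2048 / 0.2579 = 0.794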